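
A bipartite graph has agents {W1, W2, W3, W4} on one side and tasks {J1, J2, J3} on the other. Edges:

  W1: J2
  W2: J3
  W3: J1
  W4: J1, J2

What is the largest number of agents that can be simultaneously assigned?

Unit-capacity flow: source→left, listed edges, right→sink; max matching = max flow.
Augmenting path W1→J2 (+1); matched 1.
Augmenting path W2→J3 (+1); matched 2.
Augmenting path W3→J1 (+1); matched 3.
No augmenting path remains; maximum matching = 3.
König certificate: {W2, J1, J2} is a vertex cover of size 3 (every listed pair touches it), so no matching can be larger.

3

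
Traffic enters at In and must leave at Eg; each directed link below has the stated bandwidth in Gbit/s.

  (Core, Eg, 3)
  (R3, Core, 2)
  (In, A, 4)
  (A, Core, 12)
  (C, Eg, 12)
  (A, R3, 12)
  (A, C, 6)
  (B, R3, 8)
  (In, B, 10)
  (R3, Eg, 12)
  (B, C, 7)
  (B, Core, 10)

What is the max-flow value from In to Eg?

14

Augment In→A→Core→Eg: bottleneck 3, flow now 3.
Augment In→A→R3→Eg: bottleneck 1, flow now 4.
Augment In→B→R3→Eg: bottleneck 8, flow now 12.
Augment In→B→C→Eg: bottleneck 2, flow now 14.
No augmenting path remains; maximum flow = 14.
In the residual graph, reachable from In: {In}.
Min-cut edges: In→A (4), In→B (10); capacity 4 + 10 = 14.
This cut is saturated, so no flow can exceed 14.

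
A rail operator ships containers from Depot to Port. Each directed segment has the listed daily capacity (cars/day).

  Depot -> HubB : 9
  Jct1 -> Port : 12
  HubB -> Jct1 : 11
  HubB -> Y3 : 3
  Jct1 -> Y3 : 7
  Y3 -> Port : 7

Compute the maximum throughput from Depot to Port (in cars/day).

Augment Depot→HubB→Y3→Port: bottleneck 3, flow now 3.
Augment Depot→HubB→Jct1→Port: bottleneck 6, flow now 9.
No augmenting path remains; maximum flow = 9.
In the residual graph, reachable from Depot: {Depot}.
Min-cut edges: Depot→HubB (9); capacity 9 = 9.
This cut is saturated, so no flow can exceed 9.

9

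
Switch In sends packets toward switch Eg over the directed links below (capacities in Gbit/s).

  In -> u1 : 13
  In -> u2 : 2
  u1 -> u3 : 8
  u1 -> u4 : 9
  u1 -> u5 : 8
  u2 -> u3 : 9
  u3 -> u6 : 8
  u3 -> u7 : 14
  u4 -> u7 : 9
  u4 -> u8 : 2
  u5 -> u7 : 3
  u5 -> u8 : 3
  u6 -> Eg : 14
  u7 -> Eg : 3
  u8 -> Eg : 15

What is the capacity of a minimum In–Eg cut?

15

Augment In→u1→u3→u6→Eg: bottleneck 8, flow now 8.
Augment In→u1→u4→u7→Eg: bottleneck 3, flow now 11.
Augment In→u1→u4→u8→Eg: bottleneck 2, flow now 13.
Augment In→u2→u3→u1→u5→u8→Eg: bottleneck 2, flow now 15. (uses reverse residual edge)
No augmenting path remains; maximum flow = 15.
By max-flow min-cut, the minimum cut capacity equals the max flow.
In the residual graph, reachable from In: {In}.
Min-cut edges: In→u1 (13), In→u2 (2); capacity 13 + 2 = 15.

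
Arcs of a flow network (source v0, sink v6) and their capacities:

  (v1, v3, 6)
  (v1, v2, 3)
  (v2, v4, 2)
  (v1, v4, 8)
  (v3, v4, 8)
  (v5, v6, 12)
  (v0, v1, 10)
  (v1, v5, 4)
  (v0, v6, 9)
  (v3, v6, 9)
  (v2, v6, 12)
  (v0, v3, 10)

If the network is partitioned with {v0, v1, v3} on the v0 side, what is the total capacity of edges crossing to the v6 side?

Edges leaving {v0, v1, v3}: v0→v6 (9), v1→v2 (3), v1→v4 (8), v1→v5 (4), v3→v4 (8), v3→v6 (9).
Cut capacity = 9 + 3 + 8 + 4 + 8 + 9 = 41.

41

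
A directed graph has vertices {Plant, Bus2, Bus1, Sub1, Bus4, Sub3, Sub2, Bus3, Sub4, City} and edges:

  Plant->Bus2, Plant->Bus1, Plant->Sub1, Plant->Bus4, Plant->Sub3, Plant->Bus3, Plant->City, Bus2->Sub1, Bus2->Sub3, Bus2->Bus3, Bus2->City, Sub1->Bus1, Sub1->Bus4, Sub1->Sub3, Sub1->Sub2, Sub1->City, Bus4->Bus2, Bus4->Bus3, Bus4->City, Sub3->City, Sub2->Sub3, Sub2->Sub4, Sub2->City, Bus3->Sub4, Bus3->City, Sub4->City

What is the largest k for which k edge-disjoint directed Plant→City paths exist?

Assign every edge capacity 1; by Menger, the answer equals the max flow.
Path Plant→City (+1); total 1.
Path Plant→Bus2→City (+1); total 2.
Path Plant→Sub1→City (+1); total 3.
Path Plant→Bus4→City (+1); total 4.
Path Plant→Sub3→City (+1); total 5.
Path Plant→Bus3→City (+1); total 6.
No residual Plant→City path; max flow = 6.
Certifying cut of size 6: {Plant→Bus2, Plant→Bus3, Plant→Bus4, Plant→City, Plant→Sub1, Plant→Sub3}.

6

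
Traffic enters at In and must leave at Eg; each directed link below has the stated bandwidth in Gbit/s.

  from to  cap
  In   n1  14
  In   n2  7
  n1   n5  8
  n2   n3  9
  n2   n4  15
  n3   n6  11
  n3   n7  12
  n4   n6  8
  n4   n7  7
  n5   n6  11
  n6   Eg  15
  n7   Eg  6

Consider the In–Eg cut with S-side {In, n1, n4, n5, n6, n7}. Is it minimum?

Given cut capacity: 7 + 15 + 6 = 28.
Augment In→n1→n5→n6→Eg: bottleneck 8, flow now 8.
Augment In→n2→n3→n6→Eg: bottleneck 7, flow now 15.
No augmenting path remains; maximum flow = 15.
In the residual graph, reachable from In: {In, n1}.
Min-cut edges: In→n2 (7), n1→n5 (8); capacity 7 + 8 = 15.
Cut capacity 28 exceeds the max flow 15, so it is not minimum.

No — its capacity is 28, but the minimum cut has capacity 15.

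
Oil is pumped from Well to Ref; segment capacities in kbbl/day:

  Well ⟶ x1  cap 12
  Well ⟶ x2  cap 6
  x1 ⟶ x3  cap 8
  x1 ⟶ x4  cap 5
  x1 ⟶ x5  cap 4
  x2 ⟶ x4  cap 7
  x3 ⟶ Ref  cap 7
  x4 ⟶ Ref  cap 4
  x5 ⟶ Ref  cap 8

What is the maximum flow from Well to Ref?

15

Augment Well→x1→x3→Ref: bottleneck 7, flow now 7.
Augment Well→x1→x4→Ref: bottleneck 4, flow now 11.
Augment Well→x1→x5→Ref: bottleneck 1, flow now 12.
Augment Well→x2→x4→x1→x5→Ref: bottleneck 3, flow now 15. (uses reverse residual edge)
No augmenting path remains; maximum flow = 15.
In the residual graph, reachable from Well: {Well, x1, x2, x3, x4}.
Min-cut edges: x1→x5 (4), x3→Ref (7), x4→Ref (4); capacity 4 + 7 + 4 = 15.
This cut is saturated, so no flow can exceed 15.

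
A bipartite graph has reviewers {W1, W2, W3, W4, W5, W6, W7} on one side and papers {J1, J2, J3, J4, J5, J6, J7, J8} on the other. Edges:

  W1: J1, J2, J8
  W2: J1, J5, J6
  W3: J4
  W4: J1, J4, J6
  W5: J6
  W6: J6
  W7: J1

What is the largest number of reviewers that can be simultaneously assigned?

Unit-capacity flow: source→left, listed edges, right→sink; max matching = max flow.
Augmenting path W1→J1 (+1); matched 1.
Augmenting path W2→J5 (+1); matched 2.
Augmenting path W3→J4 (+1); matched 3.
Augmenting path W4→J6 (+1); matched 4.
Augmenting path W7→J1→W1→J2 (+1); matched 5.
No augmenting path remains; maximum matching = 5.
König certificate: {W1, W2, J1, J4, J6} is a vertex cover of size 5 (every listed pair touches it), so no matching can be larger.

5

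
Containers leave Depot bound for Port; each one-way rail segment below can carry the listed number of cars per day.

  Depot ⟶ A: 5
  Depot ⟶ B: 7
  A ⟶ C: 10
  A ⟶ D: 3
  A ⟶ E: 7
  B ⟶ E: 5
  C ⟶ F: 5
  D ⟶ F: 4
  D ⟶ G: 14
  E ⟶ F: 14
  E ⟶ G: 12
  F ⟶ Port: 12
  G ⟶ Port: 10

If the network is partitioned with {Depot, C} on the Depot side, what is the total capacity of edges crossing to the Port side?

Edges leaving {Depot, C}: Depot→A (5), Depot→B (7), C→F (5).
Cut capacity = 5 + 7 + 5 = 17.

17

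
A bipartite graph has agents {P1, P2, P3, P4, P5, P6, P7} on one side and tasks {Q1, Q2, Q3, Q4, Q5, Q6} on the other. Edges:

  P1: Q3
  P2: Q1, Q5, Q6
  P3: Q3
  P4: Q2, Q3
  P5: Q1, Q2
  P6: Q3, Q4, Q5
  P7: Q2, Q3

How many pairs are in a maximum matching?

5

Unit-capacity flow: source→left, listed edges, right→sink; max matching = max flow.
Augmenting path P1→Q3 (+1); matched 1.
Augmenting path P2→Q1 (+1); matched 2.
Augmenting path P4→Q2 (+1); matched 3.
Augmenting path P6→Q4 (+1); matched 4.
Augmenting path P5→Q1→P2→Q5 (+1); matched 5.
No augmenting path remains; maximum matching = 5.
König certificate: {P2, P5, P6, Q2, Q3} is a vertex cover of size 5 (every listed pair touches it), so no matching can be larger.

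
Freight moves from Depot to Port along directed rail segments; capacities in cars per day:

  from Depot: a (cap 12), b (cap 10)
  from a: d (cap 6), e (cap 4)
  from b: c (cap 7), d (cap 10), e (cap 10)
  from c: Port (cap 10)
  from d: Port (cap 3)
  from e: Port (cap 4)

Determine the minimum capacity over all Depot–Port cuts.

14

Augment Depot→a→d→Port: bottleneck 3, flow now 3.
Augment Depot→a→e→Port: bottleneck 4, flow now 7.
Augment Depot→b→c→Port: bottleneck 7, flow now 14.
No augmenting path remains; maximum flow = 14.
By max-flow min-cut, the minimum cut capacity equals the max flow.
In the residual graph, reachable from Depot: {Depot, a, b, d, e}.
Min-cut edges: b→c (7), d→Port (3), e→Port (4); capacity 7 + 3 + 4 = 14.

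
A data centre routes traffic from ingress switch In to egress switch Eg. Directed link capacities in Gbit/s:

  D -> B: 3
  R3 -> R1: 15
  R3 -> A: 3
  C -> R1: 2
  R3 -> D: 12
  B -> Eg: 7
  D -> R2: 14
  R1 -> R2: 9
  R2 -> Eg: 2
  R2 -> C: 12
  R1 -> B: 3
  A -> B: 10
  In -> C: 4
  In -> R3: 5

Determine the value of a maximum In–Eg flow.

Augment In→C→R1→B→Eg: bottleneck 2, flow now 2.
Augment In→R3→R1→B→Eg: bottleneck 1, flow now 3.
Augment In→R3→R1→R2→Eg: bottleneck 2, flow now 5.
Augment In→R3→D→B→Eg: bottleneck 2, flow now 7.
No augmenting path remains; maximum flow = 7.
In the residual graph, reachable from In: {In, C}.
Min-cut edges: In→R3 (5), C→R1 (2); capacity 5 + 2 = 7.
This cut is saturated, so no flow can exceed 7.

7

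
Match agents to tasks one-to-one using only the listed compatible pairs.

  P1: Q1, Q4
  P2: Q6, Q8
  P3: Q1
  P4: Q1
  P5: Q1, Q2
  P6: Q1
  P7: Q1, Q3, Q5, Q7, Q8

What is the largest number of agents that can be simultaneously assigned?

5

Unit-capacity flow: source→left, listed edges, right→sink; max matching = max flow.
Augmenting path P1→Q1 (+1); matched 1.
Augmenting path P2→Q6 (+1); matched 2.
Augmenting path P5→Q2 (+1); matched 3.
Augmenting path P7→Q3 (+1); matched 4.
Augmenting path P3→Q1→P1→Q4 (+1); matched 5.
No augmenting path remains; maximum matching = 5.
König certificate: {P1, P2, P5, P7, Q1} is a vertex cover of size 5 (every listed pair touches it), so no matching can be larger.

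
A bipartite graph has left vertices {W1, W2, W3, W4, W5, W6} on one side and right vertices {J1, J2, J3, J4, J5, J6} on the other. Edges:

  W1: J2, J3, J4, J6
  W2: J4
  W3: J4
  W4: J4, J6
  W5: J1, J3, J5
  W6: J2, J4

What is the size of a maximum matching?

5

Unit-capacity flow: source→left, listed edges, right→sink; max matching = max flow.
Augmenting path W1→J2 (+1); matched 1.
Augmenting path W2→J4 (+1); matched 2.
Augmenting path W4→J6 (+1); matched 3.
Augmenting path W5→J1 (+1); matched 4.
Augmenting path W6→J2→W1→J3 (+1); matched 5.
No augmenting path remains; maximum matching = 5.
König certificate: {W1, W4, W5, W6, J4} is a vertex cover of size 5 (every listed pair touches it), so no matching can be larger.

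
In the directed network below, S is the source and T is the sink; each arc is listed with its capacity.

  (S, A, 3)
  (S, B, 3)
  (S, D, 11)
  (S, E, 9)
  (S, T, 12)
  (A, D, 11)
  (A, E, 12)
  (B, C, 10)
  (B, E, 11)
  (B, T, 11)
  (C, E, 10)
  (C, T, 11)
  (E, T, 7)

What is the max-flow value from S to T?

Augment S→T: bottleneck 12, flow now 12.
Augment S→B→T: bottleneck 3, flow now 15.
Augment S→E→T: bottleneck 7, flow now 22.
No augmenting path remains; maximum flow = 22.
In the residual graph, reachable from S: {S, A, D, E}.
Min-cut edges: S→B (3), S→T (12), E→T (7); capacity 3 + 12 + 7 = 22.
This cut is saturated, so no flow can exceed 22.

22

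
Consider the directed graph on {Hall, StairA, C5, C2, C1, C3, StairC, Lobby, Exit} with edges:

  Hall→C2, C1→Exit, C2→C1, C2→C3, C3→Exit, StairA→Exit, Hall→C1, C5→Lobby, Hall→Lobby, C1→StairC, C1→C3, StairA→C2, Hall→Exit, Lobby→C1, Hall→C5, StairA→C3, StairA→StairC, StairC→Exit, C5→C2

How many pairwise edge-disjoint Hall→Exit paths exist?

Assign every edge capacity 1; by Menger, the answer equals the max flow.
Path Hall→Exit (+1); total 1.
Path Hall→C1→Exit (+1); total 2.
Path Hall→C2→C3→Exit (+1); total 3.
Path Hall→Lobby→C1→StairC→Exit (+1); total 4.
No residual Hall→Exit path; max flow = 4.
Certifying cut of size 4: {C1→Exit, C1→StairC, C3→Exit, Hall→Exit}.

4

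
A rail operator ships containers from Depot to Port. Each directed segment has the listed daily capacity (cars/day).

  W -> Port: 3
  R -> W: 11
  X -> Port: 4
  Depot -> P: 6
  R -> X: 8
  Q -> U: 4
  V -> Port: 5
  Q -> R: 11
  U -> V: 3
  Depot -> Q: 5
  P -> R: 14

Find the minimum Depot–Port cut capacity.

10

Augment Depot→P→R→W→Port: bottleneck 3, flow now 3.
Augment Depot→P→R→X→Port: bottleneck 3, flow now 6.
Augment Depot→Q→R→X→Port: bottleneck 1, flow now 7.
Augment Depot→Q→U→V→Port: bottleneck 3, flow now 10.
No augmenting path remains; maximum flow = 10.
By max-flow min-cut, the minimum cut capacity equals the max flow.
In the residual graph, reachable from Depot: {Depot, P, Q, R, U, W, X}.
Min-cut edges: U→V (3), W→Port (3), X→Port (4); capacity 3 + 3 + 4 = 10.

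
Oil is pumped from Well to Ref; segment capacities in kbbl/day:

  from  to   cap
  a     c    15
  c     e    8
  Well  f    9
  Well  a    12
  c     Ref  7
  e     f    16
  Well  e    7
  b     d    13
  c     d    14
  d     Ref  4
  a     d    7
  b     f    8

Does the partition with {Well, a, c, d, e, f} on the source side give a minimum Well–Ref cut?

Yes — it is a minimum cut (capacity 11).

Given cut capacity: 7 + 4 = 11.
Augment Well→a→c→Ref: bottleneck 7, flow now 7.
Augment Well→a→d→Ref: bottleneck 4, flow now 11.
No augmenting path remains; maximum flow = 11.
Cut capacity 11 equals the max flow, so it is a minimum cut.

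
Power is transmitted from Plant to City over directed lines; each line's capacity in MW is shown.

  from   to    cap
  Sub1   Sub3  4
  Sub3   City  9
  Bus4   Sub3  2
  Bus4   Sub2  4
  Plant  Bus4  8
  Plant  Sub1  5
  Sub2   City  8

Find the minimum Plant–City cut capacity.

Augment Plant→Bus4→Sub2→City: bottleneck 4, flow now 4.
Augment Plant→Bus4→Sub3→City: bottleneck 2, flow now 6.
Augment Plant→Sub1→Sub3→City: bottleneck 4, flow now 10.
No augmenting path remains; maximum flow = 10.
By max-flow min-cut, the minimum cut capacity equals the max flow.
In the residual graph, reachable from Plant: {Plant, Bus4, Sub1}.
Min-cut edges: Bus4→Sub2 (4), Bus4→Sub3 (2), Sub1→Sub3 (4); capacity 4 + 2 + 4 = 10.

10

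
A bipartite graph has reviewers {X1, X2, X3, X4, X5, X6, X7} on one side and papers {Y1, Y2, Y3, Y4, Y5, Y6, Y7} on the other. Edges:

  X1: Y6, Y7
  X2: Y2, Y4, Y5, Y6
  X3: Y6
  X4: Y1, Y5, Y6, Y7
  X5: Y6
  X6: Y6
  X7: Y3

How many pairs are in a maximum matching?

5

Unit-capacity flow: source→left, listed edges, right→sink; max matching = max flow.
Augmenting path X1→Y6 (+1); matched 1.
Augmenting path X2→Y2 (+1); matched 2.
Augmenting path X4→Y1 (+1); matched 3.
Augmenting path X7→Y3 (+1); matched 4.
Augmenting path X3→Y6→X1→Y7 (+1); matched 5.
No augmenting path remains; maximum matching = 5.
König certificate: {X1, X2, X4, X7, Y6} is a vertex cover of size 5 (every listed pair touches it), so no matching can be larger.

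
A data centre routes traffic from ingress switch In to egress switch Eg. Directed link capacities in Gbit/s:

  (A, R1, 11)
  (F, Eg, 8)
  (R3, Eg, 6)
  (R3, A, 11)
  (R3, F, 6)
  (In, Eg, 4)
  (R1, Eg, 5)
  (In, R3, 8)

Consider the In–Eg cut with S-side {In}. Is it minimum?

Given cut capacity: 8 + 4 = 12.
Augment In→Eg: bottleneck 4, flow now 4.
Augment In→R3→Eg: bottleneck 6, flow now 10.
Augment In→R3→F→Eg: bottleneck 2, flow now 12.
No augmenting path remains; maximum flow = 12.
Cut capacity 12 equals the max flow, so it is a minimum cut.

Yes — it is a minimum cut (capacity 12).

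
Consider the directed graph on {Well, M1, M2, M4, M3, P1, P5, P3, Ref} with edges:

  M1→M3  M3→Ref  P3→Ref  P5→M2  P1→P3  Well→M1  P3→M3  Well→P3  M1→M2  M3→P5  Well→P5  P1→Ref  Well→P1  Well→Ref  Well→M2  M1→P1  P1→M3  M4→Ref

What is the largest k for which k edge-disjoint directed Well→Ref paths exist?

4

Assign every edge capacity 1; by Menger, the answer equals the max flow.
Path Well→Ref (+1); total 1.
Path Well→P1→Ref (+1); total 2.
Path Well→P3→Ref (+1); total 3.
Path Well→M1→M3→Ref (+1); total 4.
No residual Well→Ref path; max flow = 4.
Certifying cut of size 4: {Well→M1, Well→P1, Well→P3, Well→Ref}.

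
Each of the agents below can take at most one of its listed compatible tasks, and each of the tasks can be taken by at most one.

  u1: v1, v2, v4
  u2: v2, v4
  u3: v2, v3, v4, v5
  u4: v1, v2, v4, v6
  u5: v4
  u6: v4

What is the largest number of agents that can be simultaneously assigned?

Unit-capacity flow: source→left, listed edges, right→sink; max matching = max flow.
Augmenting path u1→v1 (+1); matched 1.
Augmenting path u2→v2 (+1); matched 2.
Augmenting path u3→v3 (+1); matched 3.
Augmenting path u4→v4 (+1); matched 4.
Augmenting path u5→v4→u4→v6 (+1); matched 5.
No augmenting path remains; maximum matching = 5.
König certificate: {u1, u2, u3, u4, v4} is a vertex cover of size 5 (every listed pair touches it), so no matching can be larger.

5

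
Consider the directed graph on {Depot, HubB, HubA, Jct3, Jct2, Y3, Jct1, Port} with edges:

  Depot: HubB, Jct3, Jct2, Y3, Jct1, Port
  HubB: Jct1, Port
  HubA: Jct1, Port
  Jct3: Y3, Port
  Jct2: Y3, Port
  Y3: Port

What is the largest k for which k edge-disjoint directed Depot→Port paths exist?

5

Assign every edge capacity 1; by Menger, the answer equals the max flow.
Path Depot→Port (+1); total 1.
Path Depot→HubB→Port (+1); total 2.
Path Depot→Jct3→Port (+1); total 3.
Path Depot→Jct2→Port (+1); total 4.
Path Depot→Y3→Port (+1); total 5.
No residual Depot→Port path; max flow = 5.
Certifying cut of size 5: {Depot→HubB, Depot→Jct2, Depot→Jct3, Depot→Port, Depot→Y3}.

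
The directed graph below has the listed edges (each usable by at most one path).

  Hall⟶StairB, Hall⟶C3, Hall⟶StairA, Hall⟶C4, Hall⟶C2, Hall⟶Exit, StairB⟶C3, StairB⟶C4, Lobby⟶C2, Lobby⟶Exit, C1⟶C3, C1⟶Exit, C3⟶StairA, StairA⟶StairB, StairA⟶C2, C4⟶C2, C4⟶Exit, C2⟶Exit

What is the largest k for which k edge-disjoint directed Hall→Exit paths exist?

3

Assign every edge capacity 1; by Menger, the answer equals the max flow.
Path Hall→Exit (+1); total 1.
Path Hall→C4→Exit (+1); total 2.
Path Hall→C2→Exit (+1); total 3.
No residual Hall→Exit path; max flow = 3.
Certifying cut of size 3: {C2→Exit, C4→Exit, Hall→Exit}.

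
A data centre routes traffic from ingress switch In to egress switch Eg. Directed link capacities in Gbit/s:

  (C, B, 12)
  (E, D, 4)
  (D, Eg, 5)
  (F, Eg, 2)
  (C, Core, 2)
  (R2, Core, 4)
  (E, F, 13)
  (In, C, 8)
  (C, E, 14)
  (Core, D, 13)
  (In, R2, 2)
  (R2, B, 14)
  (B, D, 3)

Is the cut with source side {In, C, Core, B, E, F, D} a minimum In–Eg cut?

No — its capacity is 9, but the minimum cut has capacity 7.

Given cut capacity: 2 + 2 + 5 = 9.
Augment In→C→Core→D→Eg: bottleneck 2, flow now 2.
Augment In→C→B→D→Eg: bottleneck 3, flow now 5.
Augment In→C→E→F→Eg: bottleneck 2, flow now 7.
No augmenting path remains; maximum flow = 7.
In the residual graph, reachable from In: {In, C, R2, Core, B, E, F, D}.
Min-cut edges: F→Eg (2), D→Eg (5); capacity 2 + 5 = 7.
Cut capacity 9 exceeds the max flow 7, so it is not minimum.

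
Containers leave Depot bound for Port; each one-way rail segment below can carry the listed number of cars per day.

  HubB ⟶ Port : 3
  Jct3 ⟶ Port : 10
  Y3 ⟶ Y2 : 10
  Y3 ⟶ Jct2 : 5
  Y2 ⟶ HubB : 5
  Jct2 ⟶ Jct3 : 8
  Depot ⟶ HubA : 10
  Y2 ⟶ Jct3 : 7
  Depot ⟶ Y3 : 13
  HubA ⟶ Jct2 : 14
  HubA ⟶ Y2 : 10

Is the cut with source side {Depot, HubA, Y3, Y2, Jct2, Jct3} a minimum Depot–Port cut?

Given cut capacity: 5 + 10 = 15.
Augment Depot→HubA→Y2→HubB→Port: bottleneck 3, flow now 3.
Augment Depot→HubA→Y2→Jct3→Port: bottleneck 7, flow now 10.
Augment Depot→Y3→Jct2→Jct3→Port: bottleneck 3, flow now 13.
No augmenting path remains; maximum flow = 13.
In the residual graph, reachable from Depot: {Depot, HubA, Y3, Y2, Jct2, HubB, Jct3}.
Min-cut edges: HubB→Port (3), Jct3→Port (10); capacity 3 + 10 = 13.
Cut capacity 15 exceeds the max flow 13, so it is not minimum.

No — its capacity is 15, but the minimum cut has capacity 13.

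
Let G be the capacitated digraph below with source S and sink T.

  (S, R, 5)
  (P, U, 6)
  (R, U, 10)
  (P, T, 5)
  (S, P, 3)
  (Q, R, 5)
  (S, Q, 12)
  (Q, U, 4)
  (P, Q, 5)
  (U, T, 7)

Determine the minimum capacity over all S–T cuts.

Augment S→P→T: bottleneck 3, flow now 3.
Augment S→Q→U→T: bottleneck 4, flow now 7.
Augment S→R→U→T: bottleneck 3, flow now 10.
No augmenting path remains; maximum flow = 10.
By max-flow min-cut, the minimum cut capacity equals the max flow.
In the residual graph, reachable from S: {S, Q, R, U}.
Min-cut edges: S→P (3), U→T (7); capacity 3 + 7 = 10.

10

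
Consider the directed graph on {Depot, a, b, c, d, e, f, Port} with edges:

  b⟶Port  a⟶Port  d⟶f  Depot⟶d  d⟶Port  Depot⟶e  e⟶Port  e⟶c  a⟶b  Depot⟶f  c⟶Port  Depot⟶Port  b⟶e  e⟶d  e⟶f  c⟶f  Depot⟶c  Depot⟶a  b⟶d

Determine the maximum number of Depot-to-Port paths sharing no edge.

5

Assign every edge capacity 1; by Menger, the answer equals the max flow.
Path Depot→Port (+1); total 1.
Path Depot→a→Port (+1); total 2.
Path Depot→c→Port (+1); total 3.
Path Depot→d→Port (+1); total 4.
Path Depot→e→Port (+1); total 5.
No residual Depot→Port path; max flow = 5.
Certifying cut of size 5: {Depot→Port, Depot→a, Depot→c, Depot→d, Depot→e}.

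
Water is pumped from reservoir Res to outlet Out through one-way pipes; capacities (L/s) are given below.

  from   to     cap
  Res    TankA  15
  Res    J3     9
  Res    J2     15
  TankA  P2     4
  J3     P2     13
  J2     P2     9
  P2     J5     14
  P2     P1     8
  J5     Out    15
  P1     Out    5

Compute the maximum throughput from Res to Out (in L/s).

Augment Res→TankA→P2→J5→Out: bottleneck 4, flow now 4.
Augment Res→J3→P2→J5→Out: bottleneck 9, flow now 13.
Augment Res→J2→P2→J5→Out: bottleneck 1, flow now 14.
Augment Res→J2→P2→P1→Out: bottleneck 5, flow now 19.
No augmenting path remains; maximum flow = 19.
In the residual graph, reachable from Res: {Res, TankA, J3, J2, P2, P1}.
Min-cut edges: P2→J5 (14), P1→Out (5); capacity 14 + 5 = 19.
This cut is saturated, so no flow can exceed 19.

19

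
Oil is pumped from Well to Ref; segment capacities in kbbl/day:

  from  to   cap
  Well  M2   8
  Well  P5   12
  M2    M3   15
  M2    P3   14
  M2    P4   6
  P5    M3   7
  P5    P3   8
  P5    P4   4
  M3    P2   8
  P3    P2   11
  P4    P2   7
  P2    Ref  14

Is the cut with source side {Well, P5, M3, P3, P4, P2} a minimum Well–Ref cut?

Given cut capacity: 8 + 14 = 22.
Augment Well→M2→M3→P2→Ref: bottleneck 8, flow now 8.
Augment Well→P5→P3→P2→Ref: bottleneck 6, flow now 14.
No augmenting path remains; maximum flow = 14.
In the residual graph, reachable from Well: {Well, M2, P5, M3, P3, P4, P2}.
Min-cut edges: P2→Ref (14); capacity 14 = 14.
Cut capacity 22 exceeds the max flow 14, so it is not minimum.

No — its capacity is 22, but the minimum cut has capacity 14.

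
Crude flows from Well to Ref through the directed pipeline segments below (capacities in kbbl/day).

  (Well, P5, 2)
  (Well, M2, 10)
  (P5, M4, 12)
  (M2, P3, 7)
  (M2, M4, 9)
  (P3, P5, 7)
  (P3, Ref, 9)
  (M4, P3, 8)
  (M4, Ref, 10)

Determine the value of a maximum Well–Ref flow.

Augment Well→P5→M4→Ref: bottleneck 2, flow now 2.
Augment Well→M2→P3→Ref: bottleneck 7, flow now 9.
Augment Well→M2→M4→Ref: bottleneck 3, flow now 12.
No augmenting path remains; maximum flow = 12.
In the residual graph, reachable from Well: {Well}.
Min-cut edges: Well→P5 (2), Well→M2 (10); capacity 2 + 10 = 12.
This cut is saturated, so no flow can exceed 12.

12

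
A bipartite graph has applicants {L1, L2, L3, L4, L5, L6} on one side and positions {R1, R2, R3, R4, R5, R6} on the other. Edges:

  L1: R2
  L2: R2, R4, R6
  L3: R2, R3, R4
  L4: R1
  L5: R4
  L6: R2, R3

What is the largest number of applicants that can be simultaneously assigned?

5

Unit-capacity flow: source→left, listed edges, right→sink; max matching = max flow.
Augmenting path L1→R2 (+1); matched 1.
Augmenting path L2→R4 (+1); matched 2.
Augmenting path L3→R3 (+1); matched 3.
Augmenting path L4→R1 (+1); matched 4.
Augmenting path L5→R4→L2→R6 (+1); matched 5.
No augmenting path remains; maximum matching = 5.
König certificate: {L2, L4, R2, R3, R4} is a vertex cover of size 5 (every listed pair touches it), so no matching can be larger.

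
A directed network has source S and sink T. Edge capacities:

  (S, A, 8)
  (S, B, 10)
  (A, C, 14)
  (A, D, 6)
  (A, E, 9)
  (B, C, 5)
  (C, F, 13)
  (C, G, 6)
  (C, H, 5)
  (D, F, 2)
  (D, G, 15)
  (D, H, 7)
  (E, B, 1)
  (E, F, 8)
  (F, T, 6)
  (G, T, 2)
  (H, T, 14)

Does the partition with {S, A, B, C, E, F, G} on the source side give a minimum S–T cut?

Given cut capacity: 6 + 5 + 6 + 2 = 19.
Augment S→A→C→F→T: bottleneck 6, flow now 6.
Augment S→A→C→G→T: bottleneck 2, flow now 8.
Augment S→B→C→H→T: bottleneck 5, flow now 13.
No augmenting path remains; maximum flow = 13.
In the residual graph, reachable from S: {S, B}.
Min-cut edges: S→A (8), B→C (5); capacity 8 + 5 = 13.
Cut capacity 19 exceeds the max flow 13, so it is not minimum.

No — its capacity is 19, but the minimum cut has capacity 13.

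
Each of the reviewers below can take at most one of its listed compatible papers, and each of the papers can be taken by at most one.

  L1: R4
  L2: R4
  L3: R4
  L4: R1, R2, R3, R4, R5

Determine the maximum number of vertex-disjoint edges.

2

Unit-capacity flow: source→left, listed edges, right→sink; max matching = max flow.
Augmenting path L1→R4 (+1); matched 1.
Augmenting path L4→R1 (+1); matched 2.
No augmenting path remains; maximum matching = 2.
König certificate: {L4, R4} is a vertex cover of size 2 (every listed pair touches it), so no matching can be larger.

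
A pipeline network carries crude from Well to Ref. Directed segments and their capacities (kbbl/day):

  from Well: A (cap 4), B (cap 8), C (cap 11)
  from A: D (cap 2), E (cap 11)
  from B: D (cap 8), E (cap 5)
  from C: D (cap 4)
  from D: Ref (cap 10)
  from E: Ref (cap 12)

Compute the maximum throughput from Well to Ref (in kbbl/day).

Augment Well→A→D→Ref: bottleneck 2, flow now 2.
Augment Well→A→E→Ref: bottleneck 2, flow now 4.
Augment Well→B→D→Ref: bottleneck 8, flow now 12.
Augment Well→C→D→A→E→Ref: bottleneck 2, flow now 14. (uses reverse residual edge)
Augment Well→C→D→B→E→Ref: bottleneck 2, flow now 16. (uses reverse residual edge)
No augmenting path remains; maximum flow = 16.
In the residual graph, reachable from Well: {Well, C}.
Min-cut edges: Well→A (4), Well→B (8), C→D (4); capacity 4 + 8 + 4 = 16.
This cut is saturated, so no flow can exceed 16.

16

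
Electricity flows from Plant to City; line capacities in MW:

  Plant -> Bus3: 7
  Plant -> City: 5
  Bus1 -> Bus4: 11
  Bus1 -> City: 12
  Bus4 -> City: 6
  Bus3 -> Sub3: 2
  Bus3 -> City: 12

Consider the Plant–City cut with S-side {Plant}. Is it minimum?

Yes — it is a minimum cut (capacity 12).

Given cut capacity: 7 + 5 = 12.
Augment Plant→City: bottleneck 5, flow now 5.
Augment Plant→Bus3→City: bottleneck 7, flow now 12.
No augmenting path remains; maximum flow = 12.
Cut capacity 12 equals the max flow, so it is a minimum cut.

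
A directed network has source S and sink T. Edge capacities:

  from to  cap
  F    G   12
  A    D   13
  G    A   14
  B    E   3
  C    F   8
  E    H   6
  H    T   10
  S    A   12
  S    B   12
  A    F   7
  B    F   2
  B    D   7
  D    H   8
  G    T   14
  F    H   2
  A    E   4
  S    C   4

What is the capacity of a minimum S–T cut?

Augment S→A→D→H→T: bottleneck 8, flow now 8.
Augment S→A→E→H→T: bottleneck 2, flow now 10.
Augment S→A→F→G→T: bottleneck 2, flow now 12.
Augment S→B→F→G→T: bottleneck 2, flow now 14.
Augment S→C→F→G→T: bottleneck 4, flow now 18.
Augment S→B→D→A→F→G→T: bottleneck 4, flow now 22. (uses reverse residual edge)
No augmenting path remains; maximum flow = 22.
By max-flow min-cut, the minimum cut capacity equals the max flow.
In the residual graph, reachable from S: {S, A, B, C, D, E, F, H}.
Min-cut edges: F→G (12), H→T (10); capacity 12 + 10 = 22.

22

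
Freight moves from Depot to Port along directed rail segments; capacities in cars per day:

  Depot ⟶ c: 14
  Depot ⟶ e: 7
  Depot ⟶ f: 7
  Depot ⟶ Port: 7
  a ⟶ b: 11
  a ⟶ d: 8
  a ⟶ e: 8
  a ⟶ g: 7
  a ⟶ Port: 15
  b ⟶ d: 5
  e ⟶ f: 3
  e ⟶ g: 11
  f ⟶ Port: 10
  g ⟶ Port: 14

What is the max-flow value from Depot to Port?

Augment Depot→Port: bottleneck 7, flow now 7.
Augment Depot→f→Port: bottleneck 7, flow now 14.
Augment Depot→e→f→Port: bottleneck 3, flow now 17.
Augment Depot→e→g→Port: bottleneck 4, flow now 21.
No augmenting path remains; maximum flow = 21.
In the residual graph, reachable from Depot: {Depot, c}.
Min-cut edges: Depot→e (7), Depot→f (7), Depot→Port (7); capacity 7 + 7 + 7 = 21.
This cut is saturated, so no flow can exceed 21.

21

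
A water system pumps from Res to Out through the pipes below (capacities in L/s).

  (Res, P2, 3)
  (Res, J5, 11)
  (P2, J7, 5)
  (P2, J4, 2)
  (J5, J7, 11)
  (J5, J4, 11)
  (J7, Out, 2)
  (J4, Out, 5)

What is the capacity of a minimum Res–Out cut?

7

Augment Res→P2→J7→Out: bottleneck 2, flow now 2.
Augment Res→P2→J4→Out: bottleneck 1, flow now 3.
Augment Res→J5→J4→Out: bottleneck 4, flow now 7.
No augmenting path remains; maximum flow = 7.
By max-flow min-cut, the minimum cut capacity equals the max flow.
In the residual graph, reachable from Res: {Res, P2, J5, J7, J4}.
Min-cut edges: J7→Out (2), J4→Out (5); capacity 2 + 5 = 7.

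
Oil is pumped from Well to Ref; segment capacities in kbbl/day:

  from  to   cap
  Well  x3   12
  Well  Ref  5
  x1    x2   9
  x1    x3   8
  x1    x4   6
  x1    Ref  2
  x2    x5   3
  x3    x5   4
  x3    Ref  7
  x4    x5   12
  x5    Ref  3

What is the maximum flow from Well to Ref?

Augment Well→Ref: bottleneck 5, flow now 5.
Augment Well→x3→Ref: bottleneck 7, flow now 12.
Augment Well→x3→x5→Ref: bottleneck 3, flow now 15.
No augmenting path remains; maximum flow = 15.
In the residual graph, reachable from Well: {Well, x3, x5}.
Min-cut edges: Well→Ref (5), x3→Ref (7), x5→Ref (3); capacity 5 + 7 + 3 = 15.
This cut is saturated, so no flow can exceed 15.

15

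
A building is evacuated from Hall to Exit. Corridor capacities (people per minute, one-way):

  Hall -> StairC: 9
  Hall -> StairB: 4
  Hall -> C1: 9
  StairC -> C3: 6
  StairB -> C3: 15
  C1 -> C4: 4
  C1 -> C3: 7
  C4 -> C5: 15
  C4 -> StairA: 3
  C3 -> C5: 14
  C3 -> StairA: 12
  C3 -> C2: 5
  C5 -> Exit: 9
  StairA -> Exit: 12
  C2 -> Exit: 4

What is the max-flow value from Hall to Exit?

19

Augment Hall→StairC→C3→C5→Exit: bottleneck 6, flow now 6.
Augment Hall→StairB→C3→C5→Exit: bottleneck 3, flow now 9.
Augment Hall→StairB→C3→StairA→Exit: bottleneck 1, flow now 10.
Augment Hall→C1→C4→StairA→Exit: bottleneck 3, flow now 13.
Augment Hall→C1→C3→StairA→Exit: bottleneck 6, flow now 19.
No augmenting path remains; maximum flow = 19.
In the residual graph, reachable from Hall: {Hall, StairC}.
Min-cut edges: Hall→StairB (4), Hall→C1 (9), StairC→C3 (6); capacity 4 + 9 + 6 = 19.
This cut is saturated, so no flow can exceed 19.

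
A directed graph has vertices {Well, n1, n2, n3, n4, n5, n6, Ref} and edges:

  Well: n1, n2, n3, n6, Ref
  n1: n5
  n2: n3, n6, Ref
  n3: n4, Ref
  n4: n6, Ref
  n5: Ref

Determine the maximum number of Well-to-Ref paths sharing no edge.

Assign every edge capacity 1; by Menger, the answer equals the max flow.
Path Well→Ref (+1); total 1.
Path Well→n2→Ref (+1); total 2.
Path Well→n3→Ref (+1); total 3.
Path Well→n1→n5→Ref (+1); total 4.
No residual Well→Ref path; max flow = 4.
Certifying cut of size 4: {Well→Ref, Well→n1, Well→n2, Well→n3}.

4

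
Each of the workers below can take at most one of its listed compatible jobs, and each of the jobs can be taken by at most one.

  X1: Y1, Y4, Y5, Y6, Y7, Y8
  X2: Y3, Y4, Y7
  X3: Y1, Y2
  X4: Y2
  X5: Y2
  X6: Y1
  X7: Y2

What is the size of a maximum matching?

Unit-capacity flow: source→left, listed edges, right→sink; max matching = max flow.
Augmenting path X1→Y1 (+1); matched 1.
Augmenting path X2→Y3 (+1); matched 2.
Augmenting path X3→Y2 (+1); matched 3.
Augmenting path X6→Y1→X1→Y4 (+1); matched 4.
No augmenting path remains; maximum matching = 4.
König certificate: {X1, X2, Y1, Y2} is a vertex cover of size 4 (every listed pair touches it), so no matching can be larger.

4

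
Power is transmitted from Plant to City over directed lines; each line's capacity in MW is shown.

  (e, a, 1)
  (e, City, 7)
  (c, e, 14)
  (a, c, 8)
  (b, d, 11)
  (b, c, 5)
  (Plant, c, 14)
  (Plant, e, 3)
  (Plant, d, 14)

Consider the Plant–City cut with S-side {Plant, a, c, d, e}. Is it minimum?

Given cut capacity: 7 = 7.
Augment Plant→e→City: bottleneck 3, flow now 3.
Augment Plant→c→e→City: bottleneck 4, flow now 7.
No augmenting path remains; maximum flow = 7.
Cut capacity 7 equals the max flow, so it is a minimum cut.

Yes — it is a minimum cut (capacity 7).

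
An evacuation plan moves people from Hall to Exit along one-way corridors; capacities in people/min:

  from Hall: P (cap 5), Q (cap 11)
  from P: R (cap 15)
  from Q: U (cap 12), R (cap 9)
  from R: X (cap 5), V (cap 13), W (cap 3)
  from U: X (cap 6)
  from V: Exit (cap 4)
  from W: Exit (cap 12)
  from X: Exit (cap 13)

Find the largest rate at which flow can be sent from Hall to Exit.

Augment Hall→P→R→V→Exit: bottleneck 4, flow now 4.
Augment Hall→P→R→W→Exit: bottleneck 1, flow now 5.
Augment Hall→Q→R→W→Exit: bottleneck 2, flow now 7.
Augment Hall→Q→R→X→Exit: bottleneck 5, flow now 12.
Augment Hall→Q→U→X→Exit: bottleneck 4, flow now 16.
No augmenting path remains; maximum flow = 16.
In the residual graph, reachable from Hall: {Hall}.
Min-cut edges: Hall→P (5), Hall→Q (11); capacity 5 + 11 = 16.
This cut is saturated, so no flow can exceed 16.

16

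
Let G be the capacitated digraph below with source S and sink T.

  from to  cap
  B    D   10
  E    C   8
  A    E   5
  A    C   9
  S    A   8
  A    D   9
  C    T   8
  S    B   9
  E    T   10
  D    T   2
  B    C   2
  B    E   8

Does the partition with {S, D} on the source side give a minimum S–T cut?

No — its capacity is 19, but the minimum cut has capacity 17.

Given cut capacity: 8 + 9 + 2 = 19.
Augment S→A→C→T: bottleneck 8, flow now 8.
Augment S→B→D→T: bottleneck 2, flow now 10.
Augment S→B→E→T: bottleneck 7, flow now 17.
No augmenting path remains; maximum flow = 17.
In the residual graph, reachable from S: {S}.
Min-cut edges: S→A (8), S→B (9); capacity 8 + 9 = 17.
Cut capacity 19 exceeds the max flow 17, so it is not minimum.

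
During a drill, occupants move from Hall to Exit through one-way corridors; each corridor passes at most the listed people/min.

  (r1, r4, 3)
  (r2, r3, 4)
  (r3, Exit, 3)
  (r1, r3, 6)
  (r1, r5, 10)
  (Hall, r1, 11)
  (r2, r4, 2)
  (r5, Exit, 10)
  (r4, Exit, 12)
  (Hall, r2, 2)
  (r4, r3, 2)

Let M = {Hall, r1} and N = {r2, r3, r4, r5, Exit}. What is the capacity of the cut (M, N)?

Edges leaving {Hall, r1}: Hall→r2 (2), r1→r3 (6), r1→r4 (3), r1→r5 (10).
Cut capacity = 2 + 6 + 3 + 10 = 21.

21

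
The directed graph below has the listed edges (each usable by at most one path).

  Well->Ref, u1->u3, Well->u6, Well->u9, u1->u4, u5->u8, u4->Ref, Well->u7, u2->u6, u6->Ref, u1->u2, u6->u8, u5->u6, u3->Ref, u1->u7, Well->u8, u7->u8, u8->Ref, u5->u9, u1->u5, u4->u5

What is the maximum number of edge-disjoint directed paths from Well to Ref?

3

Assign every edge capacity 1; by Menger, the answer equals the max flow.
Path Well→Ref (+1); total 1.
Path Well→u6→Ref (+1); total 2.
Path Well→u8→Ref (+1); total 3.
No residual Well→Ref path; max flow = 3.
Certifying cut of size 3: {Well→Ref, Well→u6, u8→Ref}.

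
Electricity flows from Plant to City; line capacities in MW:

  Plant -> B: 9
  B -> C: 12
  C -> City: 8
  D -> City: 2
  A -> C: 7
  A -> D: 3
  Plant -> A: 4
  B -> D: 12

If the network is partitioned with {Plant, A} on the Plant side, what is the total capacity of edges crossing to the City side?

19

Edges leaving {Plant, A}: Plant→B (9), A→C (7), A→D (3).
Cut capacity = 9 + 7 + 3 = 19.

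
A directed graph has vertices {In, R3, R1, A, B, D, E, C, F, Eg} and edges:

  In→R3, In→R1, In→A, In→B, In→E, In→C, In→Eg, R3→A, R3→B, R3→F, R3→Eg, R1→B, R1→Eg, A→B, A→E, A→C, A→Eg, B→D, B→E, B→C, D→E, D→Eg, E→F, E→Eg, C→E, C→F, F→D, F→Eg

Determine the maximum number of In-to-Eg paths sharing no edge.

7

Assign every edge capacity 1; by Menger, the answer equals the max flow.
Path In→Eg (+1); total 1.
Path In→R3→Eg (+1); total 2.
Path In→R1→Eg (+1); total 3.
Path In→A→Eg (+1); total 4.
Path In→E→Eg (+1); total 5.
Path In→B→D→Eg (+1); total 6.
Path In→C→F→Eg (+1); total 7.
No residual In→Eg path; max flow = 7.
Certifying cut of size 7: {In→A, In→B, In→C, In→E, In→Eg, In→R1, In→R3}.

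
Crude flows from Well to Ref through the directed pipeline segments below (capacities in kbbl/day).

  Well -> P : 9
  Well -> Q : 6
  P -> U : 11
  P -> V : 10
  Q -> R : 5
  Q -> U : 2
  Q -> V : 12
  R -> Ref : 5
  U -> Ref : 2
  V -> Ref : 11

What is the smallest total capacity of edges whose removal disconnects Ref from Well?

15

Augment Well→P→U→Ref: bottleneck 2, flow now 2.
Augment Well→P→V→Ref: bottleneck 7, flow now 9.
Augment Well→Q→R→Ref: bottleneck 5, flow now 14.
Augment Well→Q→V→Ref: bottleneck 1, flow now 15.
No augmenting path remains; maximum flow = 15.
By max-flow min-cut, the minimum cut capacity equals the max flow.
In the residual graph, reachable from Well: {Well}.
Min-cut edges: Well→P (9), Well→Q (6); capacity 9 + 6 = 15.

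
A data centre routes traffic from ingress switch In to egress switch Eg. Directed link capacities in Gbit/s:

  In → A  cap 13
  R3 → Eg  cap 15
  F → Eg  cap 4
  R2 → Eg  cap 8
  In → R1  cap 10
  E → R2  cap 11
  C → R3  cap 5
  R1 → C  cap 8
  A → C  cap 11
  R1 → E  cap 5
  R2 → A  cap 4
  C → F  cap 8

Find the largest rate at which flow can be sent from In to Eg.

14

Augment In→R1→E→R2→Eg: bottleneck 5, flow now 5.
Augment In→R1→C→F→Eg: bottleneck 4, flow now 9.
Augment In→R1→C→R3→Eg: bottleneck 1, flow now 10.
Augment In→A→C→R3→Eg: bottleneck 4, flow now 14.
No augmenting path remains; maximum flow = 14.
In the residual graph, reachable from In: {In, R1, A, C, F}.
Min-cut edges: R1→E (5), C→R3 (5), F→Eg (4); capacity 5 + 5 + 4 = 14.
This cut is saturated, so no flow can exceed 14.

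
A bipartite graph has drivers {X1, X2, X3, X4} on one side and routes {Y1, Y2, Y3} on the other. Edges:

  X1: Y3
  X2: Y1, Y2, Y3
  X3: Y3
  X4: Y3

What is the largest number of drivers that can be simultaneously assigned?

Unit-capacity flow: source→left, listed edges, right→sink; max matching = max flow.
Augmenting path X1→Y3 (+1); matched 1.
Augmenting path X2→Y1 (+1); matched 2.
No augmenting path remains; maximum matching = 2.
König certificate: {X2, Y3} is a vertex cover of size 2 (every listed pair touches it), so no matching can be larger.

2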